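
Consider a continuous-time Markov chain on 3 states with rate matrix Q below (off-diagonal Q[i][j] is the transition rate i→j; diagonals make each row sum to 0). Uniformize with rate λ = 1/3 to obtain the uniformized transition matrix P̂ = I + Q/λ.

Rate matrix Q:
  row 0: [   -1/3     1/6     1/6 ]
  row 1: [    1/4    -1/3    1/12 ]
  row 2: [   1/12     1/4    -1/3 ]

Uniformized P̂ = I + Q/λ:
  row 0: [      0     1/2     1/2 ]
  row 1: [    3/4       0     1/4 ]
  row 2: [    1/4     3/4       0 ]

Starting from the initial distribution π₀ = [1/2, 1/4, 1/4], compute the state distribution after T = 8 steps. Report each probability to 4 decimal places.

π = [0.3496, 0.3793, 0.2711]

t=0: π = [0.5000, 0.2500, 0.2500]
t=1: π = [0.2500, 0.4375, 0.3125]
t=2: π = [0.4063, 0.3594, 0.2344]
t=3: π = [0.3281, 0.3789, 0.2930]
t=4: π = [0.3574, 0.3838, 0.2588]
t=5: π = [0.3525, 0.3728, 0.2747]
t=6: π = [0.3483, 0.3823, 0.2695]
t=7: π = [0.3541, 0.3762, 0.2697]
t=8: π = [0.3496, 0.3793, 0.2711]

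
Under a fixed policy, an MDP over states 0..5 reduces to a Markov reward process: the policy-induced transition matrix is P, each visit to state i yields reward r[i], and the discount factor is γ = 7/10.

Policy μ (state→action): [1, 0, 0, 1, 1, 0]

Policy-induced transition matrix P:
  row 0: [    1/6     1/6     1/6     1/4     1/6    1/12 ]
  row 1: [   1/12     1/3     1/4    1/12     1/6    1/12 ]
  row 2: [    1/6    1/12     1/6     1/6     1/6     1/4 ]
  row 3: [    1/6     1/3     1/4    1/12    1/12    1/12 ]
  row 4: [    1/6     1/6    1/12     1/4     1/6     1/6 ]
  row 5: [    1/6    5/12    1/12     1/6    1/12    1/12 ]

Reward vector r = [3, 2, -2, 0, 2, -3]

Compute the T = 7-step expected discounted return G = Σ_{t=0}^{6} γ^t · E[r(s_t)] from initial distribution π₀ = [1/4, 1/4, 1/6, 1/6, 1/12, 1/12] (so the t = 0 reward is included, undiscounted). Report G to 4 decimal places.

t=0: π = [0.2500, 0.2500, 0.1667, 0.1667, 0.0833, 0.0833], E[r] = 0.8333, γ^t·E[r] = 0.833333, running G = 0.833333
t=1: π = [0.1458, 0.2431, 0.1875, 0.1597, 0.1458, 0.1181], E[r] = 0.4861, γ^t·E[r] = 0.340278, running G = 1.173611
t=2: π = [0.1464, 0.2477, 0.1782, 0.1574, 0.1435, 0.1267], E[r] = 0.4850, γ^t·E[r] = 0.237627, running G = 1.411238
t=3: π = [0.1460, 0.2510, 0.1779, 0.1571, 0.1430, 0.1250], E[r] = 0.4953, γ^t·E[r] = 0.169879, running G = 1.581117
t=4: π = [0.1457, 0.2511, 0.1783, 0.1567, 0.1432, 0.1249], E[r] = 0.4944, γ^t·E[r] = 0.118705, running G = 1.699822
t=5: π = [0.1457, 0.2510, 0.1783, 0.1568, 0.1432, 0.1250], E[r] = 0.4940, γ^t·E[r] = 0.083032, running G = 1.782855
t=6: π = [0.1457, 0.2510, 0.1783, 0.1568, 0.1432, 0.1250], E[r] = 0.4941, γ^t·E[r] = 0.058130, running G = 1.840985

G = 1.8410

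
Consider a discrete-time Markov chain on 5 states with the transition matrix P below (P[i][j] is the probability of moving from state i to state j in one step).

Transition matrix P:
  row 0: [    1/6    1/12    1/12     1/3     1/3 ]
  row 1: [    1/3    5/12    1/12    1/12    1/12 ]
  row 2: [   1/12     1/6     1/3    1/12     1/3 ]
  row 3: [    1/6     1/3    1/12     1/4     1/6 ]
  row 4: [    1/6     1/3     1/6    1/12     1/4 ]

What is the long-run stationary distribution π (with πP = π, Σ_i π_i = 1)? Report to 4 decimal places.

π = [0.2027, 0.2838, 0.1353, 0.1608, 0.2175]

Balance equations π_j = Σ_i π_i·P[i][j]:
  π_0 = 1/6·π_0 + 1/3·π_1 + 1/12·π_2 + 1/6·π_3 + 1/6·π_4
  π_1 = 1/12·π_0 + 5/12·π_1 + 1/6·π_2 + 1/3·π_3 + 1/3·π_4
  π_2 = 1/12·π_0 + 1/12·π_1 + 1/3·π_2 + 1/12·π_3 + 1/6·π_4
  π_3 = 1/3·π_0 + 1/12·π_1 + 1/12·π_2 + 1/4·π_3 + 1/12·π_4
  normalize: π_0 + π_1 + π_2 + π_3 + π_4 = 1
Solving the linear system gives exactly π = [181/893, 1267/4465, 604/4465, 718/4465, 971/4465].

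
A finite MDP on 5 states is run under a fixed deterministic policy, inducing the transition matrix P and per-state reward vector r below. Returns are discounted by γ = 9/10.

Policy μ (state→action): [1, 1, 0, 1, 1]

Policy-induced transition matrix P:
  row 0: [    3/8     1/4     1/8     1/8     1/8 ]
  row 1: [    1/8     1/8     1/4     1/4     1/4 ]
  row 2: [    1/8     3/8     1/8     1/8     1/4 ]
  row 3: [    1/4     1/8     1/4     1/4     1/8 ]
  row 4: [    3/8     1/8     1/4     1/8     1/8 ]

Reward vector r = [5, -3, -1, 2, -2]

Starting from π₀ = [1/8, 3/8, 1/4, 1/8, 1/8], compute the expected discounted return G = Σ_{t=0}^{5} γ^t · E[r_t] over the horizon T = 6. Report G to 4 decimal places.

t=0: π = [0.1250, 0.3750, 0.2500, 0.1250, 0.1250], E[r] = -0.7500, γ^t·E[r] = -0.750000, running G = -0.750000
t=1: π = [0.2031, 0.2031, 0.2031, 0.1875, 0.2031], E[r] = 0.1719, γ^t·E[r] = 0.154688, running G = -0.595313
t=2: π = [0.2500, 0.2012, 0.1992, 0.1738, 0.1758], E[r] = 0.4434, γ^t·E[r] = 0.359121, running G = -0.236191
t=3: π = [0.2532, 0.2061, 0.1938, 0.1719, 0.1750], E[r] = 0.4475, γ^t·E[r] = 0.326235, running G = 0.090043
t=4: π = [0.2535, 0.2051, 0.1941, 0.1722, 0.1750], E[r] = 0.4528, γ^t·E[r] = 0.297055, running G = 0.387098
t=5: π = [0.2537, 0.2052, 0.1940, 0.1722, 0.1749], E[r] = 0.4531, γ^t·E[r] = 0.267568, running G = 0.654666

G = 0.6547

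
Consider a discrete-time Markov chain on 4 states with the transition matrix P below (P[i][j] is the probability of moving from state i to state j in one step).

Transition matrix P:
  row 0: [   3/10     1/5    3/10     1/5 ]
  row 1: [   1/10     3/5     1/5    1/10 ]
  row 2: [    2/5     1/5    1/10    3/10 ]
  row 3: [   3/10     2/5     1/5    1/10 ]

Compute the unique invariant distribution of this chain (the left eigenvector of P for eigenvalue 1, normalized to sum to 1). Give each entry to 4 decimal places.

π = [0.2427, 0.3883, 0.2039, 0.1650]

Balance equations π_j = Σ_i π_i·P[i][j]:
  π_0 = 3/10·π_0 + 1/10·π_1 + 2/5·π_2 + 3/10·π_3
  π_1 = 1/5·π_0 + 3/5·π_1 + 1/5·π_2 + 2/5·π_3
  π_2 = 3/10·π_0 + 1/5·π_1 + 1/10·π_2 + 1/5·π_3
  normalize: π_0 + π_1 + π_2 + π_3 = 1
Solving the linear system gives exactly π = [25/103, 40/103, 21/103, 17/103].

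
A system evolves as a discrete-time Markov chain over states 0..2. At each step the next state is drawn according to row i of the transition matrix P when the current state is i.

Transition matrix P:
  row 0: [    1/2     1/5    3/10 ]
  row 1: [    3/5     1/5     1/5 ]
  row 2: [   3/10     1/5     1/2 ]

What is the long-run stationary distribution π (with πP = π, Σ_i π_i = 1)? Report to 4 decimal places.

Balance equations π_j = Σ_i π_i·P[i][j]:
  π_0 = 1/2·π_0 + 3/5·π_1 + 3/10·π_2
  π_1 = 1/5·π_0 + 1/5·π_1 + 1/5·π_2
  normalize: π_0 + π_1 + π_2 = 1
Solving the linear system gives exactly π = [9/20, 1/5, 7/20].

π = [0.4500, 0.2000, 0.3500]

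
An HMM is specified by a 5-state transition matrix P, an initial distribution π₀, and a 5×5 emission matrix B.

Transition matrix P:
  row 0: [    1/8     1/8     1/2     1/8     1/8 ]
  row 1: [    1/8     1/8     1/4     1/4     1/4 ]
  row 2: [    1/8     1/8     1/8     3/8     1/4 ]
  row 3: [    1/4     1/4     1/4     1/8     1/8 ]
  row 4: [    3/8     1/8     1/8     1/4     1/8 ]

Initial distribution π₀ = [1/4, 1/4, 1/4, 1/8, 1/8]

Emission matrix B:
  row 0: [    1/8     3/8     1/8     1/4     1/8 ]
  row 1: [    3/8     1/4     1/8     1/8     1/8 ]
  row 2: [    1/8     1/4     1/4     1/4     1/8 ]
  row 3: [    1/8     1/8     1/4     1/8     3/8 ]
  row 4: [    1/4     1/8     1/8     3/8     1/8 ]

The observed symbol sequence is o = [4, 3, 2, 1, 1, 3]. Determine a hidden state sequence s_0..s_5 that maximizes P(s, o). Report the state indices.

path = [0, 2, 3, 0, 2, 4]

t=0: δ = [3.125e-02, 3.125e-02, 3.125e-02, 4.688e-02, 1.562e-02]  (obs o_0=4)
t=1: δ = [2.930e-03, 1.465e-03, 3.906e-03, 1.465e-03, 2.930e-03]  ψ = [3, 3, 0, 2, 1]  (obs o_1=3)
t=2: δ = [1.373e-04, 6.104e-05, 3.662e-04, 3.662e-04, 1.221e-04]  ψ = [4, 2, 0, 2, 2]  (obs o_2=2)
t=3: δ = [3.433e-05, 2.289e-05, 2.289e-05, 1.717e-05, 1.144e-05]  ψ = [3, 3, 3, 2, 2]  (obs o_3=1)
t=4: δ = [1.609e-06, 1.073e-06, 4.292e-06, 1.073e-06, 7.153e-07]  ψ = [0, 0, 0, 2, 1]  (obs o_4=1)
t=5: δ = [1.341e-07, 6.706e-08, 2.012e-07, 2.012e-07, 4.023e-07]  ψ = [2, 2, 0, 2, 2]  (obs o_5=3)
backtrack: best end state = 4; path = [0, 2, 3, 0, 2, 4]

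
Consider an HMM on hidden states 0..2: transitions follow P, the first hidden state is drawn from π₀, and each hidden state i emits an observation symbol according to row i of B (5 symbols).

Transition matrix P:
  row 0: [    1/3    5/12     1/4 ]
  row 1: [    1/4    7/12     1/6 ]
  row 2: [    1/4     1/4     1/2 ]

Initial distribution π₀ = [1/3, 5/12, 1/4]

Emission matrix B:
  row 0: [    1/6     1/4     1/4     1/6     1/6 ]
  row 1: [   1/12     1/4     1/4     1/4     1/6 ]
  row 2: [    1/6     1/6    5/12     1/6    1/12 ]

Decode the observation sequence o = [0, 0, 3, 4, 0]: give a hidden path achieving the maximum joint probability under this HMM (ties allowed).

t=0: δ = [5.556e-02, 3.472e-02, 4.167e-02]  (obs o_0=0)
t=1: δ = [3.086e-03, 1.929e-03, 3.472e-03]  ψ = [0, 0, 2]  (obs o_1=0)
t=2: δ = [1.715e-04, 3.215e-04, 2.894e-04]  ψ = [0, 0, 2]  (obs o_2=3)
t=3: δ = [1.340e-05, 3.126e-05, 1.206e-05]  ψ = [1, 1, 2]  (obs o_3=4)
t=4: δ = [1.302e-06, 1.519e-06, 1.005e-06]  ψ = [1, 1, 2]  (obs o_4=0)
backtrack: best end state = 1; path = [0, 0, 1, 1, 1]

path = [0, 0, 1, 1, 1]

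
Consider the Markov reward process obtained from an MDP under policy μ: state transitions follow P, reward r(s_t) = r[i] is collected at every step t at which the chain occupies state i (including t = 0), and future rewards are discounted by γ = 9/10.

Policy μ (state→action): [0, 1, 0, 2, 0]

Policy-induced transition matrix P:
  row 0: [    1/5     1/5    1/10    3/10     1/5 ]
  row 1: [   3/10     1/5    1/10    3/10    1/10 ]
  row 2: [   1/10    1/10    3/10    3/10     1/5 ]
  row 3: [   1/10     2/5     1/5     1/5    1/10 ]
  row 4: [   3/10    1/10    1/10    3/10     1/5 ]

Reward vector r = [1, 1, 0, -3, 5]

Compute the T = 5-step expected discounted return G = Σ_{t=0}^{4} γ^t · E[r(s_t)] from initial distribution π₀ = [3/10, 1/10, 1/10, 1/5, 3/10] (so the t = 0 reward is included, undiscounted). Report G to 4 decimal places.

G = 2.4598

t=0: π = [0.3000, 0.1000, 0.1000, 0.2000, 0.3000], E[r] = 1.3000, γ^t·E[r] = 1.300000, running G = 1.300000
t=1: π = [0.2100, 0.2000, 0.1400, 0.2800, 0.1700], E[r] = 0.4200, γ^t·E[r] = 0.378000, running G = 1.678000
t=2: π = [0.1950, 0.2250, 0.1560, 0.2720, 0.1520], E[r] = 0.3640, γ^t·E[r] = 0.294840, running G = 1.972840
t=3: π = [0.1949, 0.2236, 0.1584, 0.2728, 0.1503], E[r] = 0.3516, γ^t·E[r] = 0.256316, running G = 2.229156
t=4: π = [0.1943, 0.2237, 0.1590, 0.2727, 0.1504], E[r] = 0.3516, γ^t·E[r] = 0.230685, running G = 2.459841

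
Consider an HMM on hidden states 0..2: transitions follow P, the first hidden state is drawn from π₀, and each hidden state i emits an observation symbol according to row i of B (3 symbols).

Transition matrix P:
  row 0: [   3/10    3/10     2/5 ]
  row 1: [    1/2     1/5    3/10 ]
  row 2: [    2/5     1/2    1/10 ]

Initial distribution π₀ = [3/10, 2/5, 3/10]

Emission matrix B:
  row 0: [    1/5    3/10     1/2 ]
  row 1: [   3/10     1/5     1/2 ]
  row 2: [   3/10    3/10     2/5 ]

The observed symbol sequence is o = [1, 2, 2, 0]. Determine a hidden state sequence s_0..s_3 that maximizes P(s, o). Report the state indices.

t=0: δ = [9.000e-02, 8.000e-02, 9.000e-02]  (obs o_0=1)
t=1: δ = [2.000e-02, 2.250e-02, 1.440e-02]  ψ = [1, 2, 0]  (obs o_1=2)
t=2: δ = [5.625e-03, 3.600e-03, 3.200e-03]  ψ = [1, 2, 0]  (obs o_2=2)
t=3: δ = [3.600e-04, 5.062e-04, 6.750e-04]  ψ = [1, 0, 0]  (obs o_3=0)
backtrack: best end state = 2; path = [2, 1, 0, 2]

path = [2, 1, 0, 2]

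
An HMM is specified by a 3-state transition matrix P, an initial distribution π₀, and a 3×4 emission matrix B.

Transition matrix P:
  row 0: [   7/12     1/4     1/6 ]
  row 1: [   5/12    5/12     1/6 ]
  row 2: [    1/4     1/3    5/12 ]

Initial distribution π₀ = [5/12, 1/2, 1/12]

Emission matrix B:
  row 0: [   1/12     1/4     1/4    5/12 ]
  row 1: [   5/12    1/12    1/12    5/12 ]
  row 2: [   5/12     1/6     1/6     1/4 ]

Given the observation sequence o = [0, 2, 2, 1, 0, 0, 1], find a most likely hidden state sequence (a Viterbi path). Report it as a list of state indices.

t=0: δ = [3.472e-02, 2.083e-01, 3.472e-02]  (obs o_0=0)
t=1: δ = [2.170e-02, 7.234e-03, 5.787e-03]  ψ = [1, 1, 1]  (obs o_1=2)
t=2: δ = [3.165e-03, 4.521e-04, 6.028e-04]  ψ = [0, 0, 0]  (obs o_2=2)
t=3: δ = [4.615e-04, 6.593e-05, 8.791e-05]  ψ = [0, 0, 0]  (obs o_3=1)
t=4: δ = [2.244e-05, 4.808e-05, 3.205e-05]  ψ = [0, 0, 0]  (obs o_4=0)
t=5: δ = [1.669e-06, 8.347e-06, 5.564e-06]  ψ = [1, 1, 2]  (obs o_5=0)
t=6: δ = [8.694e-07, 2.898e-07, 3.864e-07]  ψ = [1, 1, 2]  (obs o_6=1)
backtrack: best end state = 0; path = [1, 0, 0, 0, 1, 1, 0]

path = [1, 0, 0, 0, 1, 1, 0]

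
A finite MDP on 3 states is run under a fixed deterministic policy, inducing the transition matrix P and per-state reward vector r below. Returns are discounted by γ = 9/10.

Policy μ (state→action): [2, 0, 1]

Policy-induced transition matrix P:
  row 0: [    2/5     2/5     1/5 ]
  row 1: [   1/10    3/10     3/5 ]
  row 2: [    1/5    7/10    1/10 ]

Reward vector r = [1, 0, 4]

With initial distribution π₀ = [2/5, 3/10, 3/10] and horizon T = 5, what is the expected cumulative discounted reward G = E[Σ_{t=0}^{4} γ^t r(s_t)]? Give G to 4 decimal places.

G = 6.3694

t=0: π = [0.4000, 0.3000, 0.3000], E[r] = 1.6000, γ^t·E[r] = 1.600000, running G = 1.600000
t=1: π = [0.2500, 0.4600, 0.2900], E[r] = 1.4100, γ^t·E[r] = 1.269000, running G = 2.869000
t=2: π = [0.2040, 0.4410, 0.3550], E[r] = 1.6240, γ^t·E[r] = 1.315440, running G = 4.184440
t=3: π = [0.1967, 0.4624, 0.3409], E[r] = 1.5603, γ^t·E[r] = 1.137459, running G = 5.321899
t=4: π = [0.1931, 0.4560, 0.3509], E[r] = 1.5966, γ^t·E[r] = 1.047516, running G = 6.369415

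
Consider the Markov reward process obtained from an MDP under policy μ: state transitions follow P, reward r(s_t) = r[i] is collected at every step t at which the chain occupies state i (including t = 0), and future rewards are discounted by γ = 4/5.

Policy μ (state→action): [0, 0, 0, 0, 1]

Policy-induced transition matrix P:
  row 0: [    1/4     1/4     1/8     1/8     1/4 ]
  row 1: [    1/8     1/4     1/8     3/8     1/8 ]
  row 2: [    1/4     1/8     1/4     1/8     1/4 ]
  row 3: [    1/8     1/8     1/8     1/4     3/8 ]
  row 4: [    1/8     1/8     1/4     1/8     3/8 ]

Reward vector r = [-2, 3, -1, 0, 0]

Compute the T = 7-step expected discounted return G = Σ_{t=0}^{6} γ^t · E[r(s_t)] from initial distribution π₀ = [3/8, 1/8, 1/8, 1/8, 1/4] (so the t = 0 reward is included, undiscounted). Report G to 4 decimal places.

t=0: π = [0.3750, 0.1250, 0.1250, 0.1250, 0.2500], E[r] = -0.5000, γ^t·E[r] = -0.500000, running G = -0.500000
t=1: π = [0.1875, 0.1875, 0.1719, 0.1719, 0.2813], E[r] = 0.0156, γ^t·E[r] = 0.012500, running G = -0.487500
t=2: π = [0.1699, 0.1719, 0.1816, 0.1934, 0.2832], E[r] = -0.0059, γ^t·E[r] = -0.003750, running G = -0.491250
t=3: π = [0.1689, 0.1677, 0.1831, 0.1921, 0.2881], E[r] = -0.0178, γ^t·E[r] = -0.009125, running G = -0.500375
t=4: π = [0.1690, 0.1671, 0.1839, 0.1909, 0.2891], E[r] = -0.0207, γ^t·E[r] = -0.008463, running G = -0.508838
t=5: π = [0.1691, 0.1670, 0.1841, 0.1906, 0.2891], E[r] = -0.0213, γ^t·E[r] = -0.006984, running G = -0.515821
t=6: π = [0.1692, 0.1670, 0.1842, 0.1906, 0.2891], E[r] = -0.0214, γ^t·E[r] = -0.005614, running G = -0.521435

G = -0.5214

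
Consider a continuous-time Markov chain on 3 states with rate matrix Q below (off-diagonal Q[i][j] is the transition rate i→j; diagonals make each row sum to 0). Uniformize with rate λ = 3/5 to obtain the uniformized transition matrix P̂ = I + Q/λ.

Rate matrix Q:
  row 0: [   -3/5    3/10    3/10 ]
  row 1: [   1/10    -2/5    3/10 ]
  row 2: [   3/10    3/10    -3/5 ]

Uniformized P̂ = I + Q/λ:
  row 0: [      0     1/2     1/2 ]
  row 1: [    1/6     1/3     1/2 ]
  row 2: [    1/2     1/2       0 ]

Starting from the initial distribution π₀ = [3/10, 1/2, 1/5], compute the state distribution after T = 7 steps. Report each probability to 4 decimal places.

π = [0.2371, 0.4286, 0.3344]

t=0: π = [0.3000, 0.5000, 0.2000]
t=1: π = [0.1833, 0.4167, 0.4000]
t=2: π = [0.2694, 0.4306, 0.3000]
t=3: π = [0.2218, 0.4282, 0.3500]
t=4: π = [0.2464, 0.4286, 0.3250]
t=5: π = [0.2339, 0.4286, 0.3375]
t=6: π = [0.2402, 0.4286, 0.3313]
t=7: π = [0.2371, 0.4286, 0.3344]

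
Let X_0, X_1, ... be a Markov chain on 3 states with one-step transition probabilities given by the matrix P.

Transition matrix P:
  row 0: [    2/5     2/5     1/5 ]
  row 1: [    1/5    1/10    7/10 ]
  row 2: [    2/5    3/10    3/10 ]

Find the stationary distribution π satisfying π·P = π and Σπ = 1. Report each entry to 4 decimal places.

Balance equations π_j = Σ_i π_i·P[i][j]:
  π_0 = 2/5·π_0 + 1/5·π_1 + 2/5·π_2
  π_1 = 2/5·π_0 + 1/10·π_1 + 3/10·π_2
  normalize: π_0 + π_1 + π_2 = 1
Solving the linear system gives exactly π = [21/61, 17/61, 23/61].

π = [0.3443, 0.2787, 0.3770]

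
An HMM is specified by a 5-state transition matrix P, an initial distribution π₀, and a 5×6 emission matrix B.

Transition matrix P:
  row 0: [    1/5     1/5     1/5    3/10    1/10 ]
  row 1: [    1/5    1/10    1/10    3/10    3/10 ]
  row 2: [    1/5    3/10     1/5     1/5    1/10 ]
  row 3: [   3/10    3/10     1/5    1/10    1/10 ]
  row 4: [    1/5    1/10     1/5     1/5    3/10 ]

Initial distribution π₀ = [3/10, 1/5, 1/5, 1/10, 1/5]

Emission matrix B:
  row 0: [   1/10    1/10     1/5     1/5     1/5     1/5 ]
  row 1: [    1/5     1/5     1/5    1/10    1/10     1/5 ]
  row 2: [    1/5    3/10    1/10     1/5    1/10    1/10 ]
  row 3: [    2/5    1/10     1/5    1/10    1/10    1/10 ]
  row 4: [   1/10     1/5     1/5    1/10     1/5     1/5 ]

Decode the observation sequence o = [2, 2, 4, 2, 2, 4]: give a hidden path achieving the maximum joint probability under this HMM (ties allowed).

t=0: δ = [6.000e-02, 4.000e-02, 2.000e-02, 2.000e-02, 4.000e-02]  (obs o_0=2)
t=1: δ = [2.400e-03, 2.400e-03, 1.200e-03, 3.600e-03, 2.400e-03]  ψ = [0, 0, 0, 0, 1]  (obs o_1=2)
t=2: δ = [2.160e-04, 1.080e-04, 7.200e-05, 7.200e-05, 1.440e-04]  ψ = [3, 3, 3, 0, 1]  (obs o_2=4)
t=3: δ = [8.640e-06, 8.640e-06, 4.320e-06, 1.296e-05, 8.640e-06]  ψ = [0, 0, 0, 0, 4]  (obs o_3=2)
t=4: δ = [7.776e-07, 7.776e-07, 2.592e-07, 5.184e-07, 5.184e-07]  ψ = [3, 3, 3, 0, 1]  (obs o_4=2)
t=5: δ = [3.110e-08, 1.555e-08, 1.555e-08, 2.333e-08, 4.666e-08]  ψ = [0, 0, 0, 0, 1]  (obs o_5=4)
backtrack: best end state = 4; path = [0, 3, 0, 3, 1, 4]

path = [0, 3, 0, 3, 1, 4]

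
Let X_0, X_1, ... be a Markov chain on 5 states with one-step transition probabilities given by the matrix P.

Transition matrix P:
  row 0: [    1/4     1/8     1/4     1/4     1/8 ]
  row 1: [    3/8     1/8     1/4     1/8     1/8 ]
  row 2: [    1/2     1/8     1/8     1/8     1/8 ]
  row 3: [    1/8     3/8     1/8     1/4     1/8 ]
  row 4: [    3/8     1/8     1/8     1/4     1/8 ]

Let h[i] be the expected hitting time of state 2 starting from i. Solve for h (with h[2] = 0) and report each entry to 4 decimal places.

First-step conditioning: h[2] = 0; for i ≠ 2, h[i] = 1 + Σ_k P[i][k]·h[k].
  h[0] = 1 + 1/4·h[0] + 1/8·h[1] + 1/4·h[3] + 1/8·h[4]
  h[1] = 1 + 3/8·h[0] + 1/8·h[1] + 1/8·h[3] + 1/8·h[4]
  h[3] = 1 + 1/8·h[0] + 3/8·h[1] + 1/4·h[3] + 1/8·h[4]
  h[4] = 1 + 3/8·h[0] + 1/8·h[1] + 1/4·h[3] + 1/8·h[4]
Solving the 4×4 linear system over states ≠ 2 gives exactly h = [704/145, 416/87, 0, 2368/435, 792/145] (h[2] = 0 is the target).

h = [4.8552, 4.7816, 0.0000, 5.4437, 5.4621]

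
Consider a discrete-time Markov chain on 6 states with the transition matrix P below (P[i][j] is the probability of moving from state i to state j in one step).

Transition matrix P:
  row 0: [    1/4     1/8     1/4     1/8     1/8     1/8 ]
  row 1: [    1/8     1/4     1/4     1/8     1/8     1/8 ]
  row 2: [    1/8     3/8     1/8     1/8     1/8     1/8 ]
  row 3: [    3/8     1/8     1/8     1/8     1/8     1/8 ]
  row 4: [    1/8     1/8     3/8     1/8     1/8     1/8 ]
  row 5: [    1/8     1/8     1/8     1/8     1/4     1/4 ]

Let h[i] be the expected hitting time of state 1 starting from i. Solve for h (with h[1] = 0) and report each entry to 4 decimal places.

h = [5.6471, 0.0000, 4.3922, 5.8039, 5.4902, 5.8039]

First-step conditioning: h[1] = 0; for i ≠ 1, h[i] = 1 + Σ_k P[i][k]·h[k].
  h[0] = 1 + 1/4·h[0] + 1/4·h[2] + 1/8·h[3] + 1/8·h[4] + 1/8·h[5]
  h[2] = 1 + 1/8·h[0] + 1/8·h[2] + 1/8·h[3] + 1/8·h[4] + 1/8·h[5]
  h[3] = 1 + 3/8·h[0] + 1/8·h[2] + 1/8·h[3] + 1/8·h[4] + 1/8·h[5]
  h[4] = 1 + 1/8·h[0] + 3/8·h[2] + 1/8·h[3] + 1/8·h[4] + 1/8·h[5]
  h[5] = 1 + 1/8·h[0] + 1/8·h[2] + 1/8·h[3] + 1/4·h[4] + 1/4·h[5]
Solving the 5×5 linear system over states ≠ 1 gives exactly h = [96/17, 0, 224/51, 296/51, 280/51, 296/51] (h[1] = 0 is the target).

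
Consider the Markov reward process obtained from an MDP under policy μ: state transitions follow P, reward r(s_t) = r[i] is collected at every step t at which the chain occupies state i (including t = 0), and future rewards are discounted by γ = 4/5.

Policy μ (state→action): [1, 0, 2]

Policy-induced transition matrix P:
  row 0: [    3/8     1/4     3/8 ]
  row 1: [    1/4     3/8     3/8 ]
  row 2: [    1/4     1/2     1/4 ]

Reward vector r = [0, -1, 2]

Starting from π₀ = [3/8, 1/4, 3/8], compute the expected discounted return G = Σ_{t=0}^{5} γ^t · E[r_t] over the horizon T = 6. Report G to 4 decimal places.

G = 1.2669

t=0: π = [0.3750, 0.2500, 0.3750], E[r] = 0.5000, γ^t·E[r] = 0.500000, running G = 0.500000
t=1: π = [0.2969, 0.3750, 0.3281], E[r] = 0.2813, γ^t·E[r] = 0.225000, running G = 0.725000
t=2: π = [0.2871, 0.3789, 0.3340], E[r] = 0.2891, γ^t·E[r] = 0.185000, running G = 0.910000
t=3: π = [0.2859, 0.3809, 0.3333], E[r] = 0.2856, γ^t·E[r] = 0.146250, running G = 1.056250
t=4: π = [0.2857, 0.3809, 0.3333], E[r] = 0.2858, γ^t·E[r] = 0.117050, running G = 1.173300
t=5: π = [0.2857, 0.3810, 0.3333], E[r] = 0.2857, γ^t·E[r] = 0.093623, running G = 1.266923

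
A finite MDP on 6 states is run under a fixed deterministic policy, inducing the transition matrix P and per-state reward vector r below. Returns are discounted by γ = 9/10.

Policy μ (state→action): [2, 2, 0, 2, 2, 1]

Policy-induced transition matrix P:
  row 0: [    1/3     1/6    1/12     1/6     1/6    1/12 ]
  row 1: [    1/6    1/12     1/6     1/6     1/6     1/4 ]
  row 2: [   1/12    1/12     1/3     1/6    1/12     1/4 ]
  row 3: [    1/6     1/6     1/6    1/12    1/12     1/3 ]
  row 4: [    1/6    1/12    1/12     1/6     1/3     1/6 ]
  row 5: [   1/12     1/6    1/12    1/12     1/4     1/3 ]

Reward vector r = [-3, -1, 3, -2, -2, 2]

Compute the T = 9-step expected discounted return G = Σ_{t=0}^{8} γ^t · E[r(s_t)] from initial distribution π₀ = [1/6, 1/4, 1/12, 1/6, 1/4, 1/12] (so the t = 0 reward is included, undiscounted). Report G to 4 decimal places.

G = -3.2278

t=0: π = [0.1667, 0.2500, 0.0833, 0.1667, 0.2500, 0.0833], E[r] = -1.1667, γ^t·E[r] = -1.166667, running G = -1.166667
t=1: π = [0.1806, 0.1181, 0.1389, 0.1458, 0.1944, 0.2222], E[r] = -0.4792, γ^t·E[r] = -0.431250, running G = -1.597917
t=2: π = [0.1667, 0.1291, 0.1400, 0.1360, 0.1939, 0.2344], E[r] = -0.3999, γ^t·E[r] = -0.323906, running G = -1.921823
t=3: π = [0.1632, 0.1281, 0.1404, 0.1358, 0.1955, 0.2369], E[r] = -0.3853, γ^t·E[r] = -0.280863, running G = -2.202686
t=4: π = [0.1624, 0.1280, 0.1404, 0.1356, 0.1960, 0.2376], E[r] = -0.3820, γ^t·E[r] = -0.250644, running G = -2.453330
t=5: π = [0.1622, 0.1280, 0.1404, 0.1356, 0.1961, 0.2377], E[r] = -0.3815, γ^t·E[r] = -0.225243, running G = -2.678573
t=6: π = [0.1622, 0.1280, 0.1404, 0.1356, 0.1962, 0.2377], E[r] = -0.3814, γ^t·E[r] = -0.202674, running G = -2.881247
t=7: π = [0.1622, 0.1280, 0.1404, 0.1356, 0.1962, 0.2377], E[r] = -0.3814, γ^t·E[r] = -0.182404, running G = -3.063652
t=8: π = [0.1622, 0.1280, 0.1404, 0.1356, 0.1962, 0.2377], E[r] = -0.3814, γ^t·E[r] = -0.164165, running G = -3.227817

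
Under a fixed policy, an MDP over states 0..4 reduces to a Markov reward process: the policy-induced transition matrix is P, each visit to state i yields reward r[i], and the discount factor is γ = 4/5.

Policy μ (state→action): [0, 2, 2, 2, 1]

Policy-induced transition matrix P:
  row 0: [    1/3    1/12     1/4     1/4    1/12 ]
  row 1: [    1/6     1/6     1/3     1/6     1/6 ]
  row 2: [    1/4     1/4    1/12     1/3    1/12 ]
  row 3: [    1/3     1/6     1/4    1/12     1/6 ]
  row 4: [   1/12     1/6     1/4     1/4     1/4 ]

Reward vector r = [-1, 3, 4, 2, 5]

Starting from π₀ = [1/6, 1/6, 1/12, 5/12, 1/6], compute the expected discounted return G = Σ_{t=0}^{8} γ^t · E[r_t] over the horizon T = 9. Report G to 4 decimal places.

G = 9.9876

t=0: π = [0.1667, 0.1667, 0.0833, 0.4167, 0.1667], E[r] = 2.3333, γ^t·E[r] = 2.333333, running G = 2.333333
t=1: π = [0.2569, 0.1597, 0.2500, 0.1736, 0.1597], E[r] = 2.3681, γ^t·E[r] = 1.894444, running G = 4.227778
t=2: π = [0.2459, 0.1661, 0.2216, 0.2286, 0.1377], E[r] = 2.2847, γ^t·E[r] = 1.462222, running G = 5.690000
t=3: π = [0.2527, 0.1646, 0.2269, 0.2165, 0.1392], E[r] = 2.2777, γ^t·E[r] = 1.166198, running G = 6.856198
t=4: π = [0.2522, 0.1645, 0.2259, 0.2191, 0.1383], E[r] = 2.2746, γ^t·E[r] = 0.931689, running G = 7.787886
t=5: π = [0.2525, 0.1645, 0.2261, 0.2186, 0.1384], E[r] = 2.2741, γ^t·E[r] = 0.745176, running G = 8.533062
t=6: π = [0.2525, 0.1645, 0.2260, 0.2187, 0.1383], E[r] = 2.2740, γ^t·E[r] = 0.596110, running G = 9.129173
t=7: π = [0.2525, 0.1645, 0.2260, 0.2187, 0.1383], E[r] = 2.2740, γ^t·E[r] = 0.476882, running G = 9.606055
t=8: π = [0.2525, 0.1645, 0.2260, 0.2187, 0.1383], E[r] = 2.2739, γ^t·E[r] = 0.381505, running G = 9.987559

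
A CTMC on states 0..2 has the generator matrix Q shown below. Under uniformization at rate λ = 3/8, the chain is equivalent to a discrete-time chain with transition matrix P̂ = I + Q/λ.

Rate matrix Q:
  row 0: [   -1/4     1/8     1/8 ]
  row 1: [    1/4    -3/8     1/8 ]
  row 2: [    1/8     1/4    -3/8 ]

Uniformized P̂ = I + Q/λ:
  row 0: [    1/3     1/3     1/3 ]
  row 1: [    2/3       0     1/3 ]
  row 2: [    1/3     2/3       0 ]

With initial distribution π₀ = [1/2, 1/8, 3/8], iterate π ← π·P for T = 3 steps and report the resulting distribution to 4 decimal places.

t=0: π = [0.5000, 0.1250, 0.3750]
t=1: π = [0.3750, 0.4167, 0.2083]
t=2: π = [0.4722, 0.2639, 0.2639]
t=3: π = [0.4213, 0.3333, 0.2454]

π = [0.4213, 0.3333, 0.2454]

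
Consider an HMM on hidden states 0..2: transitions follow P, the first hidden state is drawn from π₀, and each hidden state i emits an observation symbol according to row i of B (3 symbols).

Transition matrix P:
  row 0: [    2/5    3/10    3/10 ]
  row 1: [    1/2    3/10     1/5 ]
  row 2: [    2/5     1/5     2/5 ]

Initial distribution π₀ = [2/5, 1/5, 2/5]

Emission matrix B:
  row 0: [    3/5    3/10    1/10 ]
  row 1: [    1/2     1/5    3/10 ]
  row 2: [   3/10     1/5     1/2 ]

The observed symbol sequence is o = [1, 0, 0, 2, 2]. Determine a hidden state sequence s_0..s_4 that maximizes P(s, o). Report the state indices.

t=0: δ = [1.200e-01, 4.000e-02, 8.000e-02]  (obs o_0=1)
t=1: δ = [2.880e-02, 1.800e-02, 1.080e-02]  ψ = [0, 0, 0]  (obs o_1=0)
t=2: δ = [6.912e-03, 4.320e-03, 2.592e-03]  ψ = [0, 0, 0]  (obs o_2=0)
t=3: δ = [2.765e-04, 6.221e-04, 1.037e-03]  ψ = [0, 0, 0]  (obs o_3=2)
t=4: δ = [4.147e-05, 6.221e-05, 2.074e-04]  ψ = [2, 2, 2]  (obs o_4=2)
backtrack: best end state = 2; path = [0, 0, 0, 2, 2]

path = [0, 0, 0, 2, 2]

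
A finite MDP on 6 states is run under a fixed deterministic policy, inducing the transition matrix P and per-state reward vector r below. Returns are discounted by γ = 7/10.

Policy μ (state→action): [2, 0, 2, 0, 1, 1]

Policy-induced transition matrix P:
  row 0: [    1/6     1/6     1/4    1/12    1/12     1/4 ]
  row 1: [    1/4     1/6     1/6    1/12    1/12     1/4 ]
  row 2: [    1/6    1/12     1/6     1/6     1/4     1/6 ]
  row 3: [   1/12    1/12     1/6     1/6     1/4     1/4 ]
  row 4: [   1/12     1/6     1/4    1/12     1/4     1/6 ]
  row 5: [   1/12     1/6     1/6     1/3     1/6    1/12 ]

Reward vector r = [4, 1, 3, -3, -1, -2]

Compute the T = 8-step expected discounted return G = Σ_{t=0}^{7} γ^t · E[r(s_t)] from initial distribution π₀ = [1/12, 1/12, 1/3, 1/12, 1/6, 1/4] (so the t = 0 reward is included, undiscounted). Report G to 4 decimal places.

t=0: π = [0.0833, 0.0833, 0.3333, 0.0833, 0.1667, 0.2500], E[r] = 0.5000, γ^t·E[r] = 0.500000, running G = 0.500000
t=1: π = [0.1319, 0.1319, 0.1875, 0.1806, 0.2014, 0.1667], E[r] = 0.1458, γ^t·E[r] = 0.102083, running G = 0.602083
t=2: π = [0.1319, 0.1360, 0.1944, 0.1557, 0.1921, 0.1898], E[r] = 0.2083, γ^t·E[r] = 0.102083, running G = 0.704167
t=3: π = [0.1332, 0.1375, 0.1937, 0.1600, 0.1895, 0.1861], E[r] = 0.2096, γ^t·E[r] = 0.071888, running G = 0.776055
t=4: π = [0.1335, 0.1372, 0.1936, 0.1593, 0.1894, 0.1870], E[r] = 0.2104, γ^t·E[r] = 0.050505, running G = 0.826560
t=5: π = [0.1335, 0.1373, 0.1936, 0.1595, 0.1893, 0.1869], E[r] = 0.2102, γ^t·E[r] = 0.035320, running G = 0.861880
t=6: π = [0.1335, 0.1372, 0.1936, 0.1595, 0.1893, 0.1869], E[r] = 0.2101, γ^t·E[r] = 0.024722, running G = 0.886603
t=7: π = [0.1335, 0.1372, 0.1936, 0.1595, 0.1893, 0.1869], E[r] = 0.2101, γ^t·E[r] = 0.017305, running G = 0.903908

G = 0.9039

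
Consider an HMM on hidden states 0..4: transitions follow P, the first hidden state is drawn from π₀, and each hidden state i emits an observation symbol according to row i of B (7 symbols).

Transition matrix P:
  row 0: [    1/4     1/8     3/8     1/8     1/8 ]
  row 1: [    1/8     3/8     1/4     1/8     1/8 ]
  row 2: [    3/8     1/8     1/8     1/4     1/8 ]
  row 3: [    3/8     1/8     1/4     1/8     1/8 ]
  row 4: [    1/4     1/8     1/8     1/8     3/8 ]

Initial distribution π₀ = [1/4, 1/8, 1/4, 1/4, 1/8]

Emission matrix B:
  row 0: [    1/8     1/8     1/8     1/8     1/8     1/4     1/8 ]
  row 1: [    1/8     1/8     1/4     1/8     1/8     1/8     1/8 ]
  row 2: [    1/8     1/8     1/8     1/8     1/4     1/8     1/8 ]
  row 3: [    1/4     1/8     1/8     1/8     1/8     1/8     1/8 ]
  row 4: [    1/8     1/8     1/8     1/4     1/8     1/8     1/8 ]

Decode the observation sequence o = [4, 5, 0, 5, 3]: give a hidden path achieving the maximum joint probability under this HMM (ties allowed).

t=0: δ = [3.125e-02, 1.562e-02, 6.250e-02, 3.125e-02, 1.562e-02]  (obs o_0=4)
t=1: δ = [5.859e-03, 9.766e-04, 1.465e-03, 1.953e-03, 9.766e-04]  ψ = [2, 2, 0, 2, 2]  (obs o_1=5)
t=2: δ = [1.831e-04, 9.155e-05, 2.747e-04, 1.831e-04, 9.155e-05]  ψ = [0, 0, 0, 0, 0]  (obs o_2=0)
t=3: δ = [2.575e-05, 4.292e-06, 8.583e-06, 8.583e-06, 4.292e-06]  ψ = [2, 1, 0, 2, 2]  (obs o_3=5)
t=4: δ = [8.047e-07, 4.023e-07, 1.207e-06, 4.023e-07, 8.047e-07]  ψ = [0, 0, 0, 0, 0]  (obs o_4=3)
backtrack: best end state = 2; path = [2, 0, 2, 0, 2]

path = [2, 0, 2, 0, 2]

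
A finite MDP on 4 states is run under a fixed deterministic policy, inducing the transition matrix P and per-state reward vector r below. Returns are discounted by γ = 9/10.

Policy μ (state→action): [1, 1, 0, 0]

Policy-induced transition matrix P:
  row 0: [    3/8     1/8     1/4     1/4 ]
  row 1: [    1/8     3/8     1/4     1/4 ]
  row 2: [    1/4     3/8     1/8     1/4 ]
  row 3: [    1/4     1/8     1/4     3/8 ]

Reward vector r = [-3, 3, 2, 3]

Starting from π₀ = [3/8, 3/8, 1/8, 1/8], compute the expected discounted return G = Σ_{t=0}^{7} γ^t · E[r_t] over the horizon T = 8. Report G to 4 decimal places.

t=0: π = [0.3750, 0.3750, 0.1250, 0.1250], E[r] = 0.6250, γ^t·E[r] = 0.625000, running G = 0.625000
t=1: π = [0.2500, 0.2500, 0.2344, 0.2656], E[r] = 1.2656, γ^t·E[r] = 1.139063, running G = 1.764063
t=2: π = [0.2500, 0.2461, 0.2207, 0.2832], E[r] = 1.2793, γ^t·E[r] = 1.036230, running G = 2.800293
t=3: π = [0.2505, 0.2417, 0.2224, 0.2854], E[r] = 1.2747, γ^t·E[r] = 0.929226, running G = 3.729519
t=4: π = [0.2511, 0.2410, 0.2222, 0.2857], E[r] = 1.2712, γ^t·E[r] = 0.834041, running G = 4.563559
t=5: π = [0.2513, 0.2408, 0.2222, 0.2857], E[r] = 1.2702, γ^t·E[r] = 0.750053, running G = 5.313613
t=6: π = [0.2513, 0.2408, 0.2222, 0.2857], E[r] = 1.2699, γ^t·E[r] = 0.674898, running G = 5.988510
t=7: π = [0.2513, 0.2407, 0.2222, 0.2857], E[r] = 1.2699, γ^t·E[r] = 0.607373, running G = 6.595883

G = 6.5959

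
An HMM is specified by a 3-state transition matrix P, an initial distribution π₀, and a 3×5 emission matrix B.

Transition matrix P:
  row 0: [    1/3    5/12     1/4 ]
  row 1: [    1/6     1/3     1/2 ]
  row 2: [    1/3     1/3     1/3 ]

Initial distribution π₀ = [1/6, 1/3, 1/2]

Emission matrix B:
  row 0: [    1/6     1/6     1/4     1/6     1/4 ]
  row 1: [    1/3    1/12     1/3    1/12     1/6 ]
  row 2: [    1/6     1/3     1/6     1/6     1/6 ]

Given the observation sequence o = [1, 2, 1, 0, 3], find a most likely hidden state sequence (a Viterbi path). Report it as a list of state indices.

path = [2, 1, 2, 1, 2]

t=0: δ = [2.778e-02, 2.778e-02, 1.667e-01]  (obs o_0=1)
t=1: δ = [1.389e-02, 1.852e-02, 9.259e-03]  ψ = [2, 2, 2]  (obs o_1=2)
t=2: δ = [7.716e-04, 5.144e-04, 3.086e-03]  ψ = [0, 1, 1]  (obs o_2=1)
t=3: δ = [1.715e-04, 3.429e-04, 1.715e-04]  ψ = [2, 2, 2]  (obs o_3=0)
t=4: δ = [9.526e-06, 9.526e-06, 2.858e-05]  ψ = [0, 1, 1]  (obs o_4=3)
backtrack: best end state = 2; path = [2, 1, 2, 1, 2]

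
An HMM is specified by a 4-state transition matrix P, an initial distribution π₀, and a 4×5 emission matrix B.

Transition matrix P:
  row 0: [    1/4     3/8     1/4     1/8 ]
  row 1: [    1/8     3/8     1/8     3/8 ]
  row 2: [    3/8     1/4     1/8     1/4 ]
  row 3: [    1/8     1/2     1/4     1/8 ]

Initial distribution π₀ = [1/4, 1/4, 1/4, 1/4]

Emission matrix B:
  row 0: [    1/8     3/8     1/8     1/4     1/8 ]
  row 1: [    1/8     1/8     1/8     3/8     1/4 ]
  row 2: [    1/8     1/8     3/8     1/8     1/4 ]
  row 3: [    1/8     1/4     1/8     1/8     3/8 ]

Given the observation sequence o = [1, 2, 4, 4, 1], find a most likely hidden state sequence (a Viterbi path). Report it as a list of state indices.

path = [0, 2, 3, 1, 3]

t=0: δ = [9.375e-02, 3.125e-02, 3.125e-02, 6.250e-02]  (obs o_0=1)
t=1: δ = [2.930e-03, 4.395e-03, 8.789e-03, 1.465e-03]  ψ = [0, 0, 0, 0]  (obs o_1=2)
t=2: δ = [4.120e-04, 5.493e-04, 2.747e-04, 8.240e-04]  ψ = [2, 2, 2, 2]  (obs o_2=4)
t=3: δ = [1.287e-05, 1.030e-04, 5.150e-05, 7.725e-05]  ψ = [0, 3, 3, 1]  (obs o_3=4)
t=4: δ = [7.242e-06, 4.828e-06, 2.414e-06, 9.656e-06]  ψ = [2, 1, 3, 1]  (obs o_4=1)
backtrack: best end state = 3; path = [0, 2, 3, 1, 3]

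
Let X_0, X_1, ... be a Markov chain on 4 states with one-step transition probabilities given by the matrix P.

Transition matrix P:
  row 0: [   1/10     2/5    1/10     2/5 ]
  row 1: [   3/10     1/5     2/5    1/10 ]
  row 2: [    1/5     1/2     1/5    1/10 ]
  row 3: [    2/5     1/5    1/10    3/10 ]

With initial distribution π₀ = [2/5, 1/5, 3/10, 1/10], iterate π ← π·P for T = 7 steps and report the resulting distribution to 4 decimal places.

π = [0.2502, 0.3150, 0.2160, 0.2189]

t=0: π = [0.4000, 0.2000, 0.3000, 0.1000]
t=1: π = [0.2000, 0.3700, 0.1900, 0.2400]
t=2: π = [0.2650, 0.2970, 0.2300, 0.2080]
t=3: π = [0.2448, 0.3220, 0.2121, 0.2211]
t=4: π = [0.2519, 0.3126, 0.2178, 0.2177]
t=5: π = [0.2496, 0.3157, 0.2156, 0.2191]
t=6: π = [0.2504, 0.3146, 0.2163, 0.2187]
t=7: π = [0.2502, 0.3150, 0.2160, 0.2189]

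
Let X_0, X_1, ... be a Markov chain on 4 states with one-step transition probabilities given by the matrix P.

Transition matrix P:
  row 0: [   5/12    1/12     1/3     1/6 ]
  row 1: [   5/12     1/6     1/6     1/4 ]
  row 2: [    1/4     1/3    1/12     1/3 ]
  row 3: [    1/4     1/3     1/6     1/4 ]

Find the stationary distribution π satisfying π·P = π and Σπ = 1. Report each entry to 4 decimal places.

π = [0.3425, 0.2123, 0.2065, 0.2387]

Balance equations π_j = Σ_i π_i·P[i][j]:
  π_0 = 5/12·π_0 + 5/12·π_1 + 1/4·π_2 + 1/4·π_3
  π_1 = 1/12·π_0 + 1/6·π_1 + 1/3·π_2 + 1/3·π_3
  π_2 = 1/3·π_0 + 1/6·π_1 + 1/12·π_2 + 1/6·π_3
  normalize: π_0 + π_1 + π_2 + π_3 = 1
Solving the linear system gives exactly π = [25/73, 31/146, 196/949, 453/1898].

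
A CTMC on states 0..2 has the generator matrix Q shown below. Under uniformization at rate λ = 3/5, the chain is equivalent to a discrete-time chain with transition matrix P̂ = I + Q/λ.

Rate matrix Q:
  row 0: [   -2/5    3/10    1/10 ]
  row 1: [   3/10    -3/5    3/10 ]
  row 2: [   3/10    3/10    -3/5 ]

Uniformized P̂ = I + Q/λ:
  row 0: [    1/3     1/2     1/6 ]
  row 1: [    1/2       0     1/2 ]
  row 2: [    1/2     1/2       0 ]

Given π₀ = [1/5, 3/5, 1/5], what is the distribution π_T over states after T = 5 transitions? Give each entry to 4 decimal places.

t=0: π = [0.2000, 0.6000, 0.2000]
t=1: π = [0.4667, 0.2000, 0.3333]
t=2: π = [0.4222, 0.4000, 0.1778]
t=3: π = [0.4296, 0.3000, 0.2704]
t=4: π = [0.4284, 0.3500, 0.2216]
t=5: π = [0.4286, 0.3250, 0.2464]

π = [0.4286, 0.3250, 0.2464]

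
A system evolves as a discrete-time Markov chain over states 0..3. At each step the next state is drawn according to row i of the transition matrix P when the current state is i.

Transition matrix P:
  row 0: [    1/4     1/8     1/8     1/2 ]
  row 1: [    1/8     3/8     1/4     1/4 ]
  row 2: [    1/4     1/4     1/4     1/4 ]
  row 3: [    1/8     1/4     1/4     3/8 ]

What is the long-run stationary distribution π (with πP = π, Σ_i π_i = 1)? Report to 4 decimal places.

Balance equations π_j = Σ_i π_i·P[i][j]:
  π_0 = 1/4·π_0 + 1/8·π_1 + 1/4·π_2 + 1/8·π_3
  π_1 = 1/8·π_0 + 3/8·π_1 + 1/4·π_2 + 1/4·π_3
  π_2 = 1/8·π_0 + 1/4·π_1 + 1/4·π_2 + 1/4·π_3
  normalize: π_0 + π_1 + π_2 + π_3 = 1
Solving the linear system gives exactly π = [10/57, 104/399, 13/57, 134/399].

π = [0.1754, 0.2607, 0.2281, 0.3358]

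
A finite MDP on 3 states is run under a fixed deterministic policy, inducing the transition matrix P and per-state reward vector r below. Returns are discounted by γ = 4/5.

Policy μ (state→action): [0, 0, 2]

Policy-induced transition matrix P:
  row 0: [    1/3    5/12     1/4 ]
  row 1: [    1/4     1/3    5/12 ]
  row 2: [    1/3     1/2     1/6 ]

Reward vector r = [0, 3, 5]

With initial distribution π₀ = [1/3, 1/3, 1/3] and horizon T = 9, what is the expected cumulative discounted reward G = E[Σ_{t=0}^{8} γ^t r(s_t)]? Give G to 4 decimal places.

G = 11.5815

t=0: π = [0.3333, 0.3333, 0.3333], E[r] = 2.6667, γ^t·E[r] = 2.666667, running G = 2.666667
t=1: π = [0.3056, 0.4167, 0.2778], E[r] = 2.6389, γ^t·E[r] = 2.111111, running G = 4.777778
t=2: π = [0.2986, 0.4051, 0.2963], E[r] = 2.6968, γ^t·E[r] = 1.725926, running G = 6.503704
t=3: π = [0.2996, 0.4076, 0.2928], E[r] = 2.6869, γ^t·E[r] = 1.375704, running G = 7.879407
t=4: π = [0.2994, 0.4071, 0.2935], E[r] = 2.6890, γ^t·E[r] = 1.101399, running G = 8.980807
t=5: π = [0.2994, 0.4072, 0.2934], E[r] = 2.6886, γ^t·E[r] = 0.880985, running G = 9.861792
t=6: π = [0.2994, 0.4072, 0.2934], E[r] = 2.6886, γ^t·E[r] = 0.704810, running G = 10.566602
t=7: π = [0.2994, 0.4072, 0.2934], E[r] = 2.6886, γ^t·E[r] = 0.563844, running G = 11.130446
t=8: π = [0.2994, 0.4072, 0.2934], E[r] = 2.6886, γ^t·E[r] = 0.451076, running G = 11.581523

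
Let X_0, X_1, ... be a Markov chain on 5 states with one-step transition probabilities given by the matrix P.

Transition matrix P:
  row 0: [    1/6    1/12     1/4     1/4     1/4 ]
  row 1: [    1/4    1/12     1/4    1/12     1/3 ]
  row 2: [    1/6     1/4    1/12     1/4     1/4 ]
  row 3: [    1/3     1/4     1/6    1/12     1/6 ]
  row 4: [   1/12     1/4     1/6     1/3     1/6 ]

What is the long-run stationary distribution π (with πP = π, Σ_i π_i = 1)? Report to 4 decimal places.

Balance equations π_j = Σ_i π_i·P[i][j]:
  π_0 = 1/6·π_0 + 1/4·π_1 + 1/6·π_2 + 1/3·π_3 + 1/12·π_4
  π_1 = 1/12·π_0 + 1/12·π_1 + 1/4·π_2 + 1/4·π_3 + 1/4·π_4
  π_2 = 1/4·π_0 + 1/4·π_1 + 1/12·π_2 + 1/6·π_3 + 1/6·π_4
  π_3 = 1/4·π_0 + 1/12·π_1 + 1/4·π_2 + 1/12·π_3 + 1/3·π_4
  normalize: π_0 + π_1 + π_2 + π_3 + π_4 = 1
Solving the linear system gives exactly π = [2035/10326, 961/5163, 631/3442, 3161/15489, 3553/15489].

π = [0.1971, 0.1861, 0.1833, 0.2041, 0.2294]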